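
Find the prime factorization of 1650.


1650 / 2 = 825
825 / 3 = 275
275 / 5 = 55
55 / 5 = 11
11 / 11 = 1
1650 = 2 × 3 × 5^2 × 11


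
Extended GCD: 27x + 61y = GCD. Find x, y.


Tabular extended Euclidean (each row: r = 27*s + 61*t):
r=27, s=1, t=0
r=61, s=0, t=1
q=0: r=27, s=1, t=0   [27*(1) + 61*(0) = 27]
q=2: r=7, s=-2, t=1   [27*(-2) + 61*(1) = 7]
q=3: r=6, s=7, t=-3   [27*(7) + 61*(-3) = 6]
q=1: r=1, s=-9, t=4   [27*(-9) + 61*(4) = 1]
q=6: r=0, s=61, t=-27   [27*(61) + 61*(-27) = 0]
GCD = 1; from the row with r=1: x=-9, y=4
Check: 27*(-9) + 61*(4) = -243 + 244 = 1

GCD = 1, x = -9, y = 4


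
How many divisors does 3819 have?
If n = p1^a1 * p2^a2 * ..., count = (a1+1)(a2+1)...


3819 = 3^1 × 19^1 × 67^1
d(3819) = (1+1) × (1+1) × (1+1) = 8

8 divisors


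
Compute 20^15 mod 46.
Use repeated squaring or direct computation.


20^1 mod 46 = 20
20^2 mod 46 = 32
20^3 mod 46 = 42
20^4 mod 46 = 12
20^5 mod 46 = 10
20^6 mod 46 = 16
20^7 mod 46 = 44
20^8 mod 46 = 6
20^9 mod 46 = 28
20^10 mod 46 = 8
20^11 mod 46 = 22
20^12 mod 46 = 26
20^13 mod 46 = 14
20^14 mod 46 = 4
20^15 mod 46 = 34


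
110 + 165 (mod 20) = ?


110 + 165 = 275
275 mod 20 = 15


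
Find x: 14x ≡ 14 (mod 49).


GCD(14, 49) = 7 divides 14
Divide: 2x ≡ 2 (mod 7)
x ≡ 1 (mod 7)


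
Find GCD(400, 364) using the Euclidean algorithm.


400 = 1 * 364 + 36
364 = 10 * 36 + 4
36 = 9 * 4 + 0
GCD = 4


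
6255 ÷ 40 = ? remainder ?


6255 = 40 * 156 + 15
Check: 6240 + 15 = 6255

q = 156, r = 15


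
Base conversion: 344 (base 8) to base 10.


344 (base 8) = 228 (decimal)
228 (decimal) = 228 (base 10)


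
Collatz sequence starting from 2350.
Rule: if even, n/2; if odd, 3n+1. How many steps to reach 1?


2350 → 1175 → 3526 → 1763 → 5290 → 2645 → 7936 → 3968 → 1984 → 992 → 496 → 248 → 124 → 62 → 31 → 94 → 47 → 142 → 71 → 214 → 107 → 322 → 161 → 484 → 242 → 121 → 364 → 182 → 91 → 274 → 137 → 412 → 206 → 103 → 310 → 155 → 466 → 233 → 700 → 350 → 175 → 526 → 263 → 790 → 395 → 1186 → 593 → 1780 → 890 → 445 → 1336 → 668 → 334 → 167 → 502 → 251 → 754 → 377 → 1132 → 566 → 283 → 850 → 425 → 1276 → 638 → 319 → 958 → 479 → 1438 → 719 → 2158 → 1079 → 3238 → 1619 → 4858 → 2429 → 7288 → 3644 → 1822 → 911 → 2734 → 1367 → 4102 → 2051 → 6154 → 3077 → 9232 → 4616 → 2308 → 1154 → 577 → 1732 → 866 → 433 → 1300 → 650 → 325 → 976 → 488 → 244 → 122 → 61 → 184 → 92 → 46 → 23 → 70 → 35 → 106 → 53 → 160 → 80 → 40 → 20 → 10 → 5 → 16 → 8 → 4 → 2 → 1
Total steps = 120

120 steps


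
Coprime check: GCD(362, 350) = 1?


Euclidean algorithm:
362 = 1 * 350 + 12
350 = 29 * 12 + 2
12 = 6 * 2 + 0
GCD(362, 350) = 2

No, not coprime (GCD = 2)


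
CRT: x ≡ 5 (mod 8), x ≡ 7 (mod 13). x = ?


M = 8*13 = 104
M1 = M/8 = 13, M2 = M/13 = 8
M1^(-1) mod 8 = 5, M2^(-1) mod 13 = 5
x = 5*13*5 + 7*8*5 = 605
605 mod 104 = 85
Check: 85 mod 8 = 5 ✓, 85 mod 13 = 7 ✓

x ≡ 85 (mod 104)


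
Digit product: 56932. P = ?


5 × 6 × 9 × 3 × 2 = 1620


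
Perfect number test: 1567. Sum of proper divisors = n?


Proper divisors of 1567: 1
Sum = 1 = 1

No, 1567 is not perfect (1 ≠ 1567)


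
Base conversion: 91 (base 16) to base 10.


91 (base 16) = 145 (decimal)
145 (decimal) = 145 (base 10)


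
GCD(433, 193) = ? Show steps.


433 = 2 * 193 + 47
193 = 4 * 47 + 5
47 = 9 * 5 + 2
5 = 2 * 2 + 1
2 = 2 * 1 + 0
GCD = 1


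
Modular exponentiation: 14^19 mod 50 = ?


14^1 mod 50 = 14
14^2 mod 50 = 46
14^3 mod 50 = 44
14^4 mod 50 = 16
14^5 mod 50 = 24
14^6 mod 50 = 36
14^7 mod 50 = 4
14^8 mod 50 = 6
14^9 mod 50 = 34
14^10 mod 50 = 26
14^11 mod 50 = 14
14^12 mod 50 = 46
14^13 mod 50 = 44
14^14 mod 50 = 16
14^15 mod 50 = 24
14^16 mod 50 = 36
14^17 mod 50 = 4
14^18 mod 50 = 6
14^19 mod 50 = 34


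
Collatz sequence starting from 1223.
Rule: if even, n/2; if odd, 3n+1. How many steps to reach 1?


1223 → 3670 → 1835 → 5506 → 2753 → 8260 → 4130 → 2065 → 6196 → 3098 → 1549 → 4648 → 2324 → 1162 → 581 → 1744 → 872 → 436 → 218 → 109 → 328 → 164 → 82 → 41 → 124 → 62 → 31 → 94 → 47 → 142 → 71 → 214 → 107 → 322 → 161 → 484 → 242 → 121 → 364 → 182 → 91 → 274 → 137 → 412 → 206 → 103 → 310 → 155 → 466 → 233 → 700 → 350 → 175 → 526 → 263 → 790 → 395 → 1186 → 593 → 1780 → 890 → 445 → 1336 → 668 → 334 → 167 → 502 → 251 → 754 → 377 → 1132 → 566 → 283 → 850 → 425 → 1276 → 638 → 319 → 958 → 479 → 1438 → 719 → 2158 → 1079 → 3238 → 1619 → 4858 → 2429 → 7288 → 3644 → 1822 → 911 → 2734 → 1367 → 4102 → 2051 → 6154 → 3077 → 9232 → 4616 → 2308 → 1154 → 577 → 1732 → 866 → 433 → 1300 → 650 → 325 → 976 → 488 → 244 → 122 → 61 → 184 → 92 → 46 → 23 → 70 → 35 → 106 → 53 → 160 → 80 → 40 → 20 → 10 → 5 → 16 → 8 → 4 → 2 → 1
Total steps = 132

132 steps


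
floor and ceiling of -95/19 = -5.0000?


-95/19 = -5.0000
floor = -5
ceil = -5

floor = -5, ceil = -5


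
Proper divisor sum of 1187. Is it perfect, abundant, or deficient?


Proper divisors: 1
Sum = 1 = 1
1 < 1187 → deficient

s(1187) = 1 (deficient)


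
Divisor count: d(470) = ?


470 = 2^1 × 5^1 × 47^1
d(470) = (1+1) × (1+1) × (1+1) = 8

8 divisors


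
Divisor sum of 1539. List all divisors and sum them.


Divisors of 1539: 1, 3, 9, 19, 27, 57, 81, 171, 513, 1539
Sum = 1 + 3 + 9 + 19 + 27 + 57 + 81 + 171 + 513 + 1539 = 2420

σ(1539) = 2420


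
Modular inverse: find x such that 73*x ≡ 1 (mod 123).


Use the extended Euclidean algorithm on (123, 73); each row r = 123*s + 73*t:
r=123, s=1, t=0
r=73, s=0, t=1
q=1: r=50, s=1, t=-1   [123*(1) + 73*(-1) = 50]
q=1: r=23, s=-1, t=2   [123*(-1) + 73*(2) = 23]
q=2: r=4, s=3, t=-5   [123*(3) + 73*(-5) = 4]
q=5: r=3, s=-16, t=27   [123*(-16) + 73*(27) = 3]
q=1: r=1, s=19, t=-32   [123*(19) + 73*(-32) = 1]
q=3: r=0, s=-73, t=123   [123*(-73) + 73*(123) = 0]
GCD = 1 with t = -32, so 73*(-32) ≡ 1 (mod 123)
Inverse = -32 mod 123 = 91
Check: 73 * 91 = 6643 ≡ 1 (mod 123)

73^(-1) ≡ 91 (mod 123)


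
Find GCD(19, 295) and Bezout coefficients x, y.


Tabular extended Euclidean (each row: r = 19*s + 295*t):
r=19, s=1, t=0
r=295, s=0, t=1
q=0: r=19, s=1, t=0   [19*(1) + 295*(0) = 19]
q=15: r=10, s=-15, t=1   [19*(-15) + 295*(1) = 10]
q=1: r=9, s=16, t=-1   [19*(16) + 295*(-1) = 9]
q=1: r=1, s=-31, t=2   [19*(-31) + 295*(2) = 1]
q=9: r=0, s=295, t=-19   [19*(295) + 295*(-19) = 0]
GCD = 1; from the row with r=1: x=-31, y=2
Check: 19*(-31) + 295*(2) = -589 + 590 = 1

GCD = 1, x = -31, y = 2


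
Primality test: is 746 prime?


746 / 2 = 373 (exact division)
746 is NOT prime.

No, 746 is not prime


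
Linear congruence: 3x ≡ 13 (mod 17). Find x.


GCD(3, 17) = 1, unique solution
a^(-1) mod 17 = 6
x = 6 * 13 mod 17 = 10

x ≡ 10 (mod 17)


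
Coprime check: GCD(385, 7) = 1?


Euclidean algorithm:
385 = 55 * 7 + 0
GCD(385, 7) = 7

No, not coprime (GCD = 7)


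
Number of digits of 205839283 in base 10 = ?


205839283 has 9 digits in base 10
floor(log10(205839283)) + 1 = floor(8.3135) + 1 = 9

9 digits (base 10)


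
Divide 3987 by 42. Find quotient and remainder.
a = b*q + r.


3987 = 42 * 94 + 39
Check: 3948 + 39 = 3987

q = 94, r = 39


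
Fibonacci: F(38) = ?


Sequence: 1, 1, 2, 3, 5, 8, 13, 21, 34, 55, 89, 144, 233, 377, 610, 987, 1597, 2584, 4181, 6765, 10946, 17711, 28657, 46368, 75025, 121393, 196418, 317811, 514229, 832040, 1346269, 2178309, 3524578, 5702887, 9227465, 14930352, 24157817, 39088169
F(38) = 39088169


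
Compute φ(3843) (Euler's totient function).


3843 = 3^2 × 7 × 61
Prime factors: 3, 7, 61
φ(3843) = 3843 × (1-1/3) × (1-1/7) × (1-1/61)
= 3843 × 2/3 × 6/7 × 60/61 = 2160

φ(3843) = 2160


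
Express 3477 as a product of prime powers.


3477 / 3 = 1159
1159 / 19 = 61
61 / 61 = 1
3477 = 3 × 19 × 61


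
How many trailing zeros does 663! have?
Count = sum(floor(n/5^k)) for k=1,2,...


floor(663/5) = 132
floor(663/25) = 26
floor(663/125) = 5
floor(663/625) = 1
Total = 164

164 trailing zeros


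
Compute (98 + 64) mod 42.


98 + 64 = 162
162 mod 42 = 36


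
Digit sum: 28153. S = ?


2 + 8 + 1 + 5 + 3 = 19


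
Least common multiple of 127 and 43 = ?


GCD(127, 43) = 1
LCM = 127*43/1 = 5461/1 = 5461

LCM = 5461


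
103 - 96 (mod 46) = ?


103 - 96 = 7
7 mod 46 = 7


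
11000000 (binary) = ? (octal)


11000000 (base 2) = 192 (decimal)
192 (decimal) = 300 (base 8)


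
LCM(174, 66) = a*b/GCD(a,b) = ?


GCD(174, 66) = 6
LCM = 174*66/6 = 11484/6 = 1914

LCM = 1914


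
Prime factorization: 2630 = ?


2630 / 2 = 1315
1315 / 5 = 263
263 / 263 = 1
2630 = 2 × 5 × 263


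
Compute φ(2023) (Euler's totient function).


2023 = 7 × 17^2
Prime factors: 7, 17
φ(2023) = 2023 × (1-1/7) × (1-1/17)
= 2023 × 6/7 × 16/17 = 1632

φ(2023) = 1632


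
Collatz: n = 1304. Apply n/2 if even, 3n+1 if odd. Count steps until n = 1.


1304 → 652 → 326 → 163 → 490 → 245 → 736 → 368 → 184 → 92 → 46 → 23 → 70 → 35 → 106 → 53 → 160 → 80 → 40 → 20 → 10 → 5 → 16 → 8 → 4 → 2 → 1
Total steps = 26

26 steps


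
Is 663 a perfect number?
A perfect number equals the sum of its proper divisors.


Proper divisors of 663: 1, 3, 13, 17, 39, 51, 221
Sum = 1 + 3 + 13 + 17 + 39 + 51 + 221 = 345

No, 663 is not perfect (345 ≠ 663)


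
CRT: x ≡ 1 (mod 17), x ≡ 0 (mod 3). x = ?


M = 17*3 = 51
M1 = M/17 = 3, M2 = M/3 = 17
M1^(-1) mod 17 = 6, M2^(-1) mod 3 = 2
x = 1*3*6 + 0*17*2 = 18
18 mod 51 = 18
Check: 18 mod 17 = 1 ✓, 18 mod 3 = 0 ✓

x ≡ 18 (mod 51)


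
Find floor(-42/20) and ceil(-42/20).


-42/20 = -2.1000
floor = -3
ceil = -2

floor = -3, ceil = -2


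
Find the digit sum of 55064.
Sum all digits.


5 + 5 + 0 + 6 + 4 = 20


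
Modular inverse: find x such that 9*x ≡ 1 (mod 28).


Use the extended Euclidean algorithm on (28, 9); each row r = 28*s + 9*t:
r=28, s=1, t=0
r=9, s=0, t=1
q=3: r=1, s=1, t=-3   [28*(1) + 9*(-3) = 1]
q=9: r=0, s=-9, t=28   [28*(-9) + 9*(28) = 0]
GCD = 1 with t = -3, so 9*(-3) ≡ 1 (mod 28)
Inverse = -3 mod 28 = 25
Check: 9 * 25 = 225 ≡ 1 (mod 28)

9^(-1) ≡ 25 (mod 28)


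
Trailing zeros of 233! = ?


floor(233/5) = 46
floor(233/25) = 9
floor(233/125) = 1
Total = 56

56 trailing zeros


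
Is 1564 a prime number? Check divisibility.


1564 / 2 = 782 (exact division)
1564 is NOT prime.

No, 1564 is not prime


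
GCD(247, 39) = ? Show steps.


247 = 6 * 39 + 13
39 = 3 * 13 + 0
GCD = 13


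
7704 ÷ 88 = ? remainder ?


7704 = 88 * 87 + 48
Check: 7656 + 48 = 7704

q = 87, r = 48


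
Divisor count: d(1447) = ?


1447 = 1447^1
d(1447) = (1+1) = 2

2 divisors


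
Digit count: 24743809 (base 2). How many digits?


24743809 in base 2 = 1011110011000111110000001
Number of digits = 25

25 digits (base 2)


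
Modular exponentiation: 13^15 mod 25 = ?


13^1 mod 25 = 13
13^2 mod 25 = 19
13^3 mod 25 = 22
13^4 mod 25 = 11
13^5 mod 25 = 18
13^6 mod 25 = 9
13^7 mod 25 = 17
13^8 mod 25 = 21
13^9 mod 25 = 23
13^10 mod 25 = 24
13^11 mod 25 = 12
13^12 mod 25 = 6
13^13 mod 25 = 3
13^14 mod 25 = 14
13^15 mod 25 = 7


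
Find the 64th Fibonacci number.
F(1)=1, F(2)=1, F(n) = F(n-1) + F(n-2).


Sequence: 1, 1, 2, 3, 5, 8, 13, 21, 34, 55, 89, 144, 233, 377, 610, 987, 1597, 2584, 4181, 6765, 10946, 17711, 28657, 46368, 75025, 121393, 196418, 317811, 514229, 832040, 1346269, 2178309, 3524578, 5702887, 9227465, 14930352, 24157817, 39088169, 63245986, 102334155, 165580141, 267914296, 433494437, 701408733, 1134903170, 1836311903, 2971215073, 4807526976, 7778742049, 12586269025, 20365011074, 32951280099, 53316291173, 86267571272, 139583862445, 225851433717, 365435296162, 591286729879, 956722026041, 1548008755920, 2504730781961, 4052739537881, 6557470319842, 10610209857723
F(64) = 10610209857723


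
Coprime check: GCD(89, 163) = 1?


Euclidean algorithm:
163 = 1 * 89 + 74
89 = 1 * 74 + 15
74 = 4 * 15 + 14
15 = 1 * 14 + 1
14 = 14 * 1 + 0
GCD(89, 163) = 1

Yes, coprime (GCD = 1)


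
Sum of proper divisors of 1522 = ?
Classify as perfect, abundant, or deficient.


Proper divisors: 1, 2, 761
Sum = 1 + 2 + 761 = 764
764 < 1522 → deficient

s(1522) = 764 (deficient)


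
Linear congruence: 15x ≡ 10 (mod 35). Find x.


GCD(15, 35) = 5 divides 10
Divide: 3x ≡ 2 (mod 7)
x ≡ 3 (mod 7)


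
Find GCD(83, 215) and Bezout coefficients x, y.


Tabular extended Euclidean (each row: r = 83*s + 215*t):
r=83, s=1, t=0
r=215, s=0, t=1
q=0: r=83, s=1, t=0   [83*(1) + 215*(0) = 83]
q=2: r=49, s=-2, t=1   [83*(-2) + 215*(1) = 49]
q=1: r=34, s=3, t=-1   [83*(3) + 215*(-1) = 34]
q=1: r=15, s=-5, t=2   [83*(-5) + 215*(2) = 15]
q=2: r=4, s=13, t=-5   [83*(13) + 215*(-5) = 4]
q=3: r=3, s=-44, t=17   [83*(-44) + 215*(17) = 3]
q=1: r=1, s=57, t=-22   [83*(57) + 215*(-22) = 1]
q=3: r=0, s=-215, t=83   [83*(-215) + 215*(83) = 0]
GCD = 1; from the row with r=1: x=57, y=-22
Check: 83*(57) + 215*(-22) = 4731 - 4730 = 1

GCD = 1, x = 57, y = -22


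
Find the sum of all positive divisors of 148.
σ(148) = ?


Divisors of 148: 1, 2, 4, 37, 74, 148
Sum = 1 + 2 + 4 + 37 + 74 + 148 = 266

σ(148) = 266


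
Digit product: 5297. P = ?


5 × 2 × 9 × 7 = 630


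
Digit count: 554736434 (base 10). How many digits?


554736434 has 9 digits in base 10
floor(log10(554736434)) + 1 = floor(8.7441) + 1 = 9

9 digits (base 10)


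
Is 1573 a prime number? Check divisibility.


1573 / 11 = 143 (exact division)
1573 is NOT prime.

No, 1573 is not prime


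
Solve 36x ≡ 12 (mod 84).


GCD(36, 84) = 12 divides 12
Divide: 3x ≡ 1 (mod 7)
x ≡ 5 (mod 7)


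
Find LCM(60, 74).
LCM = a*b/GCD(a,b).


GCD(60, 74) = 2
LCM = 60*74/2 = 4440/2 = 2220

LCM = 2220


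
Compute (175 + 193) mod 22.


175 + 193 = 368
368 mod 22 = 16


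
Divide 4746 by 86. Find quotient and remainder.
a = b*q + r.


4746 = 86 * 55 + 16
Check: 4730 + 16 = 4746

q = 55, r = 16


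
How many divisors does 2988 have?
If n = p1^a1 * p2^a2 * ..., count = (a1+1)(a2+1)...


2988 = 2^2 × 3^2 × 83^1
d(2988) = (2+1) × (2+1) × (1+1) = 18

18 divisors


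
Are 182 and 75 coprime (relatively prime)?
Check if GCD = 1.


Euclidean algorithm:
182 = 2 * 75 + 32
75 = 2 * 32 + 11
32 = 2 * 11 + 10
11 = 1 * 10 + 1
10 = 10 * 1 + 0
GCD(182, 75) = 1

Yes, coprime (GCD = 1)


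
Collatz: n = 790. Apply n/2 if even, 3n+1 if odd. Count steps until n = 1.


790 → 395 → 1186 → 593 → 1780 → 890 → 445 → 1336 → 668 → 334 → 167 → 502 → 251 → 754 → 377 → 1132 → 566 → 283 → 850 → 425 → 1276 → 638 → 319 → 958 → 479 → 1438 → 719 → 2158 → 1079 → 3238 → 1619 → 4858 → 2429 → 7288 → 3644 → 1822 → 911 → 2734 → 1367 → 4102 → 2051 → 6154 → 3077 → 9232 → 4616 → 2308 → 1154 → 577 → 1732 → 866 → 433 → 1300 → 650 → 325 → 976 → 488 → 244 → 122 → 61 → 184 → 92 → 46 → 23 → 70 → 35 → 106 → 53 → 160 → 80 → 40 → 20 → 10 → 5 → 16 → 8 → 4 → 2 → 1
Total steps = 77

77 steps


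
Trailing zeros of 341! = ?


floor(341/5) = 68
floor(341/25) = 13
floor(341/125) = 2
Total = 83

83 trailing zeros


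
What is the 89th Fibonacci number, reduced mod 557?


F(k) mod 557 for k=1..89:
1, 1, 2, 3, 5, 8, 13, 21, 34, 55, 89, 144, 233, 377, 53, 430, 483, 356, 282, 81, 363, 444, 250, 137, 387, 524, 354, 321, 118, 439, 0, 439, 439, 321, 203, 524, 170, 137, 307, 444, 194, 81, 275, 356, 74, 430, 504, 377, 324, 144, 468, 55, 523, 21, 544, 8, 552, 3, 555, 1, 556, 0, 556, 556, 555, 554, 552, 549, 544, 536, 523, 502, 468, 413, 324, 180, 504, 127, 74, 201, 275, 476, 194, 113, 307, 420, 170, 33, 203
F(89) mod 557 = 203


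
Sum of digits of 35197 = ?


3 + 5 + 1 + 9 + 7 = 25


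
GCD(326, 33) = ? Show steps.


326 = 9 * 33 + 29
33 = 1 * 29 + 4
29 = 7 * 4 + 1
4 = 4 * 1 + 0
GCD = 1


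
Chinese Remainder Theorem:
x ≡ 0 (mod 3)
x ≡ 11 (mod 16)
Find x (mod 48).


M = 3*16 = 48
M1 = M/3 = 16, M2 = M/16 = 3
M1^(-1) mod 3 = 1, M2^(-1) mod 16 = 11
x = 0*16*1 + 11*3*11 = 363
363 mod 48 = 27
Check: 27 mod 3 = 0 ✓, 27 mod 16 = 11 ✓

x ≡ 27 (mod 48)


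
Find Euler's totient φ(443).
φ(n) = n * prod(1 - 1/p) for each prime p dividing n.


443 = 443
Prime factors: 443
φ(443) = 443 × (1-1/443)
= 443 × 442/443 = 442

φ(443) = 442


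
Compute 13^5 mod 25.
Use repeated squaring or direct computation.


13^1 mod 25 = 13
13^2 mod 25 = 19
13^3 mod 25 = 22
13^4 mod 25 = 11
13^5 mod 25 = 18


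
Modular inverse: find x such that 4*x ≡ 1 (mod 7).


Use the extended Euclidean algorithm on (7, 4); each row r = 7*s + 4*t:
r=7, s=1, t=0
r=4, s=0, t=1
q=1: r=3, s=1, t=-1   [7*(1) + 4*(-1) = 3]
q=1: r=1, s=-1, t=2   [7*(-1) + 4*(2) = 1]
q=3: r=0, s=4, t=-7   [7*(4) + 4*(-7) = 0]
GCD = 1 with t = 2, so 4*(2) ≡ 1 (mod 7)
Inverse = 2 mod 7 = 2
Check: 4 * 2 = 8 ≡ 1 (mod 7)

4^(-1) ≡ 2 (mod 7)


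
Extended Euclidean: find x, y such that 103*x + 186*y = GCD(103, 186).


Tabular extended Euclidean (each row: r = 103*s + 186*t):
r=103, s=1, t=0
r=186, s=0, t=1
q=0: r=103, s=1, t=0   [103*(1) + 186*(0) = 103]
q=1: r=83, s=-1, t=1   [103*(-1) + 186*(1) = 83]
q=1: r=20, s=2, t=-1   [103*(2) + 186*(-1) = 20]
q=4: r=3, s=-9, t=5   [103*(-9) + 186*(5) = 3]
q=6: r=2, s=56, t=-31   [103*(56) + 186*(-31) = 2]
q=1: r=1, s=-65, t=36   [103*(-65) + 186*(36) = 1]
q=2: r=0, s=186, t=-103   [103*(186) + 186*(-103) = 0]
GCD = 1; from the row with r=1: x=-65, y=36
Check: 103*(-65) + 186*(36) = -6695 + 6696 = 1

GCD = 1, x = -65, y = 36


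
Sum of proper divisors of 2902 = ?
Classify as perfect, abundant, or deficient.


Proper divisors: 1, 2, 1451
Sum = 1 + 2 + 1451 = 1454
1454 < 2902 → deficient

s(2902) = 1454 (deficient)


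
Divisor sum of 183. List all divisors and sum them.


Divisors of 183: 1, 3, 61, 183
Sum = 1 + 3 + 61 + 183 = 248

σ(183) = 248


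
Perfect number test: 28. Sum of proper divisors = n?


Proper divisors of 28: 1, 2, 4, 7, 14
Sum = 1 + 2 + 4 + 7 + 14 = 28

Yes, 28 is perfect (28 = 28)


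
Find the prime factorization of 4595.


4595 / 5 = 919
919 / 919 = 1
4595 = 5 × 919


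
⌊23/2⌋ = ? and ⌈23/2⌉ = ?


23/2 = 11.5000
floor = 11
ceil = 12

floor = 11, ceil = 12


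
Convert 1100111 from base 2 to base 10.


1100111 (base 2) = 103 (decimal)
103 (decimal) = 103 (base 10)


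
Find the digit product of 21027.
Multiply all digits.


2 × 1 × 0 × 2 × 7 = 0


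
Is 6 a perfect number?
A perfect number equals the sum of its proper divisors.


Proper divisors of 6: 1, 2, 3
Sum = 1 + 2 + 3 = 6

Yes, 6 is perfect (6 = 6)


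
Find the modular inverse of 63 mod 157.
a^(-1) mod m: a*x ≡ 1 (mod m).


Use the extended Euclidean algorithm on (157, 63); each row r = 157*s + 63*t:
r=157, s=1, t=0
r=63, s=0, t=1
q=2: r=31, s=1, t=-2   [157*(1) + 63*(-2) = 31]
q=2: r=1, s=-2, t=5   [157*(-2) + 63*(5) = 1]
q=31: r=0, s=63, t=-157   [157*(63) + 63*(-157) = 0]
GCD = 1 with t = 5, so 63*(5) ≡ 1 (mod 157)
Inverse = 5 mod 157 = 5
Check: 63 * 5 = 315 ≡ 1 (mod 157)

63^(-1) ≡ 5 (mod 157)


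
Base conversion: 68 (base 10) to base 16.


68 (base 10) = 68 (decimal)
68 (decimal) = 44 (base 16)


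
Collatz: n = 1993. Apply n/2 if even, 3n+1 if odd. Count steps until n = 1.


1993 → 5980 → 2990 → 1495 → 4486 → 2243 → 6730 → 3365 → 10096 → 5048 → 2524 → 1262 → 631 → 1894 → 947 → 2842 → 1421 → 4264 → 2132 → 1066 → 533 → 1600 → 800 → 400 → 200 → 100 → 50 → 25 → 76 → 38 → 19 → 58 → 29 → 88 → 44 → 22 → 11 → 34 → 17 → 52 → 26 → 13 → 40 → 20 → 10 → 5 → 16 → 8 → 4 → 2 → 1
Total steps = 50

50 steps


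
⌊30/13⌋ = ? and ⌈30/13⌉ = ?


30/13 = 2.3077
floor = 2
ceil = 3

floor = 2, ceil = 3


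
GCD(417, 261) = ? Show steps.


417 = 1 * 261 + 156
261 = 1 * 156 + 105
156 = 1 * 105 + 51
105 = 2 * 51 + 3
51 = 17 * 3 + 0
GCD = 3


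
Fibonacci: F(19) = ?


Sequence: 1, 1, 2, 3, 5, 8, 13, 21, 34, 55, 89, 144, 233, 377, 610, 987, 1597, 2584, 4181
F(19) = 4181


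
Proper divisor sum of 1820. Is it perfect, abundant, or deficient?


Proper divisors: 1, 2, 4, 5, 7, 10, 13, 14, 20, 26, 28, 35, 52, 65, 70, 91, 130, 140, 182, 260, 364, 455, 910
Sum = 1 + 2 + 4 + 5 + 7 + 10 + 13 + 14 + 20 + 26 + 28 + 35 + 52 + 65 + 70 + 91 + 130 + 140 + 182 + 260 + 364 + 455 + 910 = 2884
2884 > 1820 → abundant

s(1820) = 2884 (abundant)


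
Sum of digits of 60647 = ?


6 + 0 + 6 + 4 + 7 = 23


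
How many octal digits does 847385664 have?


847385664 in base 8 = 6240412100
Number of digits = 10

10 digits (base 8)


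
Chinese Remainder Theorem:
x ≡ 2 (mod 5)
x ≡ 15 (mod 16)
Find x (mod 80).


M = 5*16 = 80
M1 = M/5 = 16, M2 = M/16 = 5
M1^(-1) mod 5 = 1, M2^(-1) mod 16 = 13
x = 2*16*1 + 15*5*13 = 1007
1007 mod 80 = 47
Check: 47 mod 5 = 2 ✓, 47 mod 16 = 15 ✓

x ≡ 47 (mod 80)


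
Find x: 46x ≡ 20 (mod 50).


GCD(46, 50) = 2 divides 20
Divide: 23x ≡ 10 (mod 25)
x ≡ 20 (mod 25)


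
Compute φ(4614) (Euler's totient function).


4614 = 2 × 3 × 769
Prime factors: 2, 3, 769
φ(4614) = 4614 × (1-1/2) × (1-1/3) × (1-1/769)
= 4614 × 1/2 × 2/3 × 768/769 = 1536

φ(4614) = 1536


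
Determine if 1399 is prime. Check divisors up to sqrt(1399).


Check divisors up to sqrt(1399) = 37.4032
No divisors found.
1399 is prime.

Yes, 1399 is prime


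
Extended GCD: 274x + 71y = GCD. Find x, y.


Tabular extended Euclidean (each row: r = 274*s + 71*t):
r=274, s=1, t=0
r=71, s=0, t=1
q=3: r=61, s=1, t=-3   [274*(1) + 71*(-3) = 61]
q=1: r=10, s=-1, t=4   [274*(-1) + 71*(4) = 10]
q=6: r=1, s=7, t=-27   [274*(7) + 71*(-27) = 1]
q=10: r=0, s=-71, t=274   [274*(-71) + 71*(274) = 0]
GCD = 1; from the row with r=1: x=7, y=-27
Check: 274*(7) + 71*(-27) = 1918 - 1917 = 1

GCD = 1, x = 7, y = -27


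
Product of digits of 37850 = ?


3 × 7 × 8 × 5 × 0 = 0


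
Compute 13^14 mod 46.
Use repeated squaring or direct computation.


13^1 mod 46 = 13
13^2 mod 46 = 31
13^3 mod 46 = 35
13^4 mod 46 = 41
13^5 mod 46 = 27
13^6 mod 46 = 29
13^7 mod 46 = 9
13^8 mod 46 = 25
13^9 mod 46 = 3
13^10 mod 46 = 39
13^11 mod 46 = 1
13^12 mod 46 = 13
13^13 mod 46 = 31
13^14 mod 46 = 35


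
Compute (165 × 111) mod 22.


165 × 111 = 18315
18315 mod 22 = 11


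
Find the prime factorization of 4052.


4052 / 2 = 2026
2026 / 2 = 1013
1013 / 1013 = 1
4052 = 2^2 × 1013


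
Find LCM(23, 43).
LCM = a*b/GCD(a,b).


GCD(23, 43) = 1
LCM = 23*43/1 = 989/1 = 989

LCM = 989


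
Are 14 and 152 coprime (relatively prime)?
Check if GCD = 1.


Euclidean algorithm:
152 = 10 * 14 + 12
14 = 1 * 12 + 2
12 = 6 * 2 + 0
GCD(14, 152) = 2

No, not coprime (GCD = 2)


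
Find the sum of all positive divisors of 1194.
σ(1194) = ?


Divisors of 1194: 1, 2, 3, 6, 199, 398, 597, 1194
Sum = 1 + 2 + 3 + 6 + 199 + 398 + 597 + 1194 = 2400

σ(1194) = 2400


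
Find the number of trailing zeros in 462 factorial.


floor(462/5) = 92
floor(462/25) = 18
floor(462/125) = 3
Total = 113

113 trailing zeros


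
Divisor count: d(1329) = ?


1329 = 3^1 × 443^1
d(1329) = (1+1) × (1+1) = 4

4 divisors


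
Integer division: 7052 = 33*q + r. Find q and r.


7052 = 33 * 213 + 23
Check: 7029 + 23 = 7052

q = 213, r = 23


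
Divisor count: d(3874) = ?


3874 = 2^1 × 13^1 × 149^1
d(3874) = (1+1) × (1+1) × (1+1) = 8

8 divisors


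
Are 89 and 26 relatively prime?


Euclidean algorithm:
89 = 3 * 26 + 11
26 = 2 * 11 + 4
11 = 2 * 4 + 3
4 = 1 * 3 + 1
3 = 3 * 1 + 0
GCD(89, 26) = 1

Yes, coprime (GCD = 1)


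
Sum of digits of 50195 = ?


5 + 0 + 1 + 9 + 5 = 20


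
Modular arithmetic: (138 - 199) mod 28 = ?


138 - 199 = -61
-61 mod 28 = 23


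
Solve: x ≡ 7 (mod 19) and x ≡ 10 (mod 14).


M = 19*14 = 266
M1 = M/19 = 14, M2 = M/14 = 19
M1^(-1) mod 19 = 15, M2^(-1) mod 14 = 3
x = 7*14*15 + 10*19*3 = 2040
2040 mod 266 = 178
Check: 178 mod 19 = 7 ✓, 178 mod 14 = 10 ✓

x ≡ 178 (mod 266)


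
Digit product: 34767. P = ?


3 × 4 × 7 × 6 × 7 = 3528


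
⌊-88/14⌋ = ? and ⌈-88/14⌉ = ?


-88/14 = -6.2857
floor = -7
ceil = -6

floor = -7, ceil = -6


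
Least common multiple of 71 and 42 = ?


GCD(71, 42) = 1
LCM = 71*42/1 = 2982/1 = 2982

LCM = 2982


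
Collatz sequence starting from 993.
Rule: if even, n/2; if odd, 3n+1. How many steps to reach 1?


993 → 2980 → 1490 → 745 → 2236 → 1118 → 559 → 1678 → 839 → 2518 → 1259 → 3778 → 1889 → 5668 → 2834 → 1417 → 4252 → 2126 → 1063 → 3190 → 1595 → 4786 → 2393 → 7180 → 3590 → 1795 → 5386 → 2693 → 8080 → 4040 → 2020 → 1010 → 505 → 1516 → 758 → 379 → 1138 → 569 → 1708 → 854 → 427 → 1282 → 641 → 1924 → 962 → 481 → 1444 → 722 → 361 → 1084 → 542 → 271 → 814 → 407 → 1222 → 611 → 1834 → 917 → 2752 → 1376 → 688 → 344 → 172 → 86 → 43 → 130 → 65 → 196 → 98 → 49 → 148 → 74 → 37 → 112 → 56 → 28 → 14 → 7 → 22 → 11 → 34 → 17 → 52 → 26 → 13 → 40 → 20 → 10 → 5 → 16 → 8 → 4 → 2 → 1
Total steps = 93

93 steps


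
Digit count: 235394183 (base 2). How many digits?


235394183 in base 2 = 1110000001111101010010000111
Number of digits = 28

28 digits (base 2)


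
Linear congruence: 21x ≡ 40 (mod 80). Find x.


GCD(21, 80) = 1, unique solution
a^(-1) mod 80 = 61
x = 61 * 40 mod 80 = 40

x ≡ 40 (mod 80)


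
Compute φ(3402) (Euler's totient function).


3402 = 2 × 3^5 × 7
Prime factors: 2, 3, 7
φ(3402) = 3402 × (1-1/2) × (1-1/3) × (1-1/7)
= 3402 × 1/2 × 2/3 × 6/7 = 972

φ(3402) = 972


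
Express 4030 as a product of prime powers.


4030 / 2 = 2015
2015 / 5 = 403
403 / 13 = 31
31 / 31 = 1
4030 = 2 × 5 × 13 × 31


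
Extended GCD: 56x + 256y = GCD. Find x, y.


Tabular extended Euclidean (each row: r = 56*s + 256*t):
r=56, s=1, t=0
r=256, s=0, t=1
q=0: r=56, s=1, t=0   [56*(1) + 256*(0) = 56]
q=4: r=32, s=-4, t=1   [56*(-4) + 256*(1) = 32]
q=1: r=24, s=5, t=-1   [56*(5) + 256*(-1) = 24]
q=1: r=8, s=-9, t=2   [56*(-9) + 256*(2) = 8]
q=3: r=0, s=32, t=-7   [56*(32) + 256*(-7) = 0]
GCD = 8; from the row with r=8: x=-9, y=2
Check: 56*(-9) + 256*(2) = -504 + 512 = 8

GCD = 8, x = -9, y = 2


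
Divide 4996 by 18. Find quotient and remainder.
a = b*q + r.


4996 = 18 * 277 + 10
Check: 4986 + 10 = 4996

q = 277, r = 10


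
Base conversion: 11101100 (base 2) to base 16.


11101100 (base 2) = 236 (decimal)
236 (decimal) = EC (base 16)


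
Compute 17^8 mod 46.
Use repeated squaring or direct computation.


17^1 mod 46 = 17
17^2 mod 46 = 13
17^3 mod 46 = 37
17^4 mod 46 = 31
17^5 mod 46 = 21
17^6 mod 46 = 35
17^7 mod 46 = 43
17^8 mod 46 = 41


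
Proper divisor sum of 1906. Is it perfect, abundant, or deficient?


Proper divisors: 1, 2, 953
Sum = 1 + 2 + 953 = 956
956 < 1906 → deficient

s(1906) = 956 (deficient)


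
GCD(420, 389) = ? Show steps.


420 = 1 * 389 + 31
389 = 12 * 31 + 17
31 = 1 * 17 + 14
17 = 1 * 14 + 3
14 = 4 * 3 + 2
3 = 1 * 2 + 1
2 = 2 * 1 + 0
GCD = 1


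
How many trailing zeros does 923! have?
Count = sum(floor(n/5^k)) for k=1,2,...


floor(923/5) = 184
floor(923/25) = 36
floor(923/125) = 7
floor(923/625) = 1
Total = 228

228 trailing zeros


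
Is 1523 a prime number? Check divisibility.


Check divisors up to sqrt(1523) = 39.0256
No divisors found.
1523 is prime.

Yes, 1523 is prime


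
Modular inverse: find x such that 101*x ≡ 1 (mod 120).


Use the extended Euclidean algorithm on (120, 101); each row r = 120*s + 101*t:
r=120, s=1, t=0
r=101, s=0, t=1
q=1: r=19, s=1, t=-1   [120*(1) + 101*(-1) = 19]
q=5: r=6, s=-5, t=6   [120*(-5) + 101*(6) = 6]
q=3: r=1, s=16, t=-19   [120*(16) + 101*(-19) = 1]
q=6: r=0, s=-101, t=120   [120*(-101) + 101*(120) = 0]
GCD = 1 with t = -19, so 101*(-19) ≡ 1 (mod 120)
Inverse = -19 mod 120 = 101
Check: 101 * 101 = 10201 ≡ 1 (mod 120)

101^(-1) ≡ 101 (mod 120)


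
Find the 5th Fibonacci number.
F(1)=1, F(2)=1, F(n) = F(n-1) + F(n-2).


Sequence: 1, 1, 2, 3, 5
F(5) = 5


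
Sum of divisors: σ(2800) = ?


Divisors of 2800: 1, 2, 4, 5, 7, 8, 10, 14, 16, 20, 25, 28, 35, 40, 50, 56, 70, 80, 100, 112, 140, 175, 200, 280, 350, 400, 560, 700, 1400, 2800
Sum = 1 + 2 + 4 + 5 + 7 + 8 + 10 + 14 + 16 + 20 + 25 + 28 + 35 + 40 + 50 + 56 + 70 + 80 + 100 + 112 + 140 + 175 + 200 + 280 + 350 + 400 + 560 + 700 + 1400 + 2800 = 7688

σ(2800) = 7688


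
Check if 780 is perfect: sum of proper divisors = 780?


Proper divisors of 780: 1, 2, 3, 4, 5, 6, 10, 12, 13, 15, 20, 26, 30, 39, 52, 60, 65, 78, 130, 156, 195, 260, 390
Sum = 1 + 2 + 3 + 4 + 5 + 6 + 10 + 12 + 13 + 15 + 20 + 26 + 30 + 39 + 52 + 60 + 65 + 78 + 130 + 156 + 195 + 260 + 390 = 1572

No, 780 is not perfect (1572 ≠ 780)


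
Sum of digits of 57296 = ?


5 + 7 + 2 + 9 + 6 = 29


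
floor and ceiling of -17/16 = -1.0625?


-17/16 = -1.0625
floor = -2
ceil = -1

floor = -2, ceil = -1


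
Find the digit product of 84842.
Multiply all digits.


8 × 4 × 8 × 4 × 2 = 2048


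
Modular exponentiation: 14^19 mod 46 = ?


14^1 mod 46 = 14
14^2 mod 46 = 12
14^3 mod 46 = 30
14^4 mod 46 = 6
14^5 mod 46 = 38
14^6 mod 46 = 26
14^7 mod 46 = 42
14^8 mod 46 = 36
14^9 mod 46 = 44
14^10 mod 46 = 18
14^11 mod 46 = 22
14^12 mod 46 = 32
14^13 mod 46 = 34
14^14 mod 46 = 16
14^15 mod 46 = 40
14^16 mod 46 = 8
14^17 mod 46 = 20
14^18 mod 46 = 4
14^19 mod 46 = 10


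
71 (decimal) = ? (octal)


71 (base 10) = 71 (decimal)
71 (decimal) = 107 (base 8)


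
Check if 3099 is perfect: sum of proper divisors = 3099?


Proper divisors of 3099: 1, 3, 1033
Sum = 1 + 3 + 1033 = 1037

No, 3099 is not perfect (1037 ≠ 3099)


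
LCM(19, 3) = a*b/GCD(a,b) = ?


GCD(19, 3) = 1
LCM = 19*3/1 = 57/1 = 57

LCM = 57


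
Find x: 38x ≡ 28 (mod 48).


GCD(38, 48) = 2 divides 28
Divide: 19x ≡ 14 (mod 24)
x ≡ 2 (mod 24)


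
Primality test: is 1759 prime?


Check divisors up to sqrt(1759) = 41.9404
No divisors found.
1759 is prime.

Yes, 1759 is prime


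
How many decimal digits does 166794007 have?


166794007 has 9 digits in base 10
floor(log10(166794007)) + 1 = floor(8.2222) + 1 = 9

9 digits (base 10)


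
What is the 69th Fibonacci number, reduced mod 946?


F(k) mod 946 for k=1..69:
1, 1, 2, 3, 5, 8, 13, 21, 34, 55, 89, 144, 233, 377, 610, 41, 651, 692, 397, 143, 540, 683, 277, 14, 291, 305, 596, 901, 551, 506, 111, 617, 728, 399, 181, 580, 761, 395, 210, 605, 815, 474, 343, 817, 214, 85, 299, 384, 683, 121, 804, 925, 783, 762, 599, 415, 68, 483, 551, 88, 639, 727, 420, 201, 621, 822, 497, 373, 870
F(69) mod 946 = 870


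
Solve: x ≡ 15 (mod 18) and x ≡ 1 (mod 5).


M = 18*5 = 90
M1 = M/18 = 5, M2 = M/5 = 18
M1^(-1) mod 18 = 11, M2^(-1) mod 5 = 2
x = 15*5*11 + 1*18*2 = 861
861 mod 90 = 51
Check: 51 mod 18 = 15 ✓, 51 mod 5 = 1 ✓

x ≡ 51 (mod 90)


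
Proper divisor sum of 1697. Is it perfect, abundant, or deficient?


Proper divisors: 1
Sum = 1 = 1
1 < 1697 → deficient

s(1697) = 1 (deficient)


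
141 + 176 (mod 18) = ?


141 + 176 = 317
317 mod 18 = 11


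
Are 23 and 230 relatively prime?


Euclidean algorithm:
230 = 10 * 23 + 0
GCD(23, 230) = 23

No, not coprime (GCD = 23)


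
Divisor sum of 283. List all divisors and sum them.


Divisors of 283: 1, 283
Sum = 1 + 283 = 284

σ(283) = 284


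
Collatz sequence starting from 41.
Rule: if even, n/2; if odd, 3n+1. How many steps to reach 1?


41 → 124 → 62 → 31 → 94 → 47 → 142 → 71 → 214 → 107 → 322 → 161 → 484 → 242 → 121 → 364 → 182 → 91 → 274 → 137 → 412 → 206 → 103 → 310 → 155 → 466 → 233 → 700 → 350 → 175 → 526 → 263 → 790 → 395 → 1186 → 593 → 1780 → 890 → 445 → 1336 → 668 → 334 → 167 → 502 → 251 → 754 → 377 → 1132 → 566 → 283 → 850 → 425 → 1276 → 638 → 319 → 958 → 479 → 1438 → 719 → 2158 → 1079 → 3238 → 1619 → 4858 → 2429 → 7288 → 3644 → 1822 → 911 → 2734 → 1367 → 4102 → 2051 → 6154 → 3077 → 9232 → 4616 → 2308 → 1154 → 577 → 1732 → 866 → 433 → 1300 → 650 → 325 → 976 → 488 → 244 → 122 → 61 → 184 → 92 → 46 → 23 → 70 → 35 → 106 → 53 → 160 → 80 → 40 → 20 → 10 → 5 → 16 → 8 → 4 → 2 → 1
Total steps = 109

109 steps


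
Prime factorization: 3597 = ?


3597 / 3 = 1199
1199 / 11 = 109
109 / 109 = 1
3597 = 3 × 11 × 109


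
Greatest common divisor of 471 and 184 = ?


471 = 2 * 184 + 103
184 = 1 * 103 + 81
103 = 1 * 81 + 22
81 = 3 * 22 + 15
22 = 1 * 15 + 7
15 = 2 * 7 + 1
7 = 7 * 1 + 0
GCD = 1


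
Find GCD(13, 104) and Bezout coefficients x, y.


Tabular extended Euclidean (each row: r = 13*s + 104*t):
r=13, s=1, t=0
r=104, s=0, t=1
q=0: r=13, s=1, t=0   [13*(1) + 104*(0) = 13]
q=8: r=0, s=-8, t=1   [13*(-8) + 104*(1) = 0]
GCD = 13; from the row with r=13: x=1, y=0
Check: 13*(1) + 104*(0) = 13 + 0 = 13

GCD = 13, x = 1, y = 0


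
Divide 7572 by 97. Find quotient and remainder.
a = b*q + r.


7572 = 97 * 78 + 6
Check: 7566 + 6 = 7572

q = 78, r = 6


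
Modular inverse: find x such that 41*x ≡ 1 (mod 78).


Use the extended Euclidean algorithm on (78, 41); each row r = 78*s + 41*t:
r=78, s=1, t=0
r=41, s=0, t=1
q=1: r=37, s=1, t=-1   [78*(1) + 41*(-1) = 37]
q=1: r=4, s=-1, t=2   [78*(-1) + 41*(2) = 4]
q=9: r=1, s=10, t=-19   [78*(10) + 41*(-19) = 1]
q=4: r=0, s=-41, t=78   [78*(-41) + 41*(78) = 0]
GCD = 1 with t = -19, so 41*(-19) ≡ 1 (mod 78)
Inverse = -19 mod 78 = 59
Check: 41 * 59 = 2419 ≡ 1 (mod 78)

41^(-1) ≡ 59 (mod 78)


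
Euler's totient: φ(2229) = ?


2229 = 3 × 743
Prime factors: 3, 743
φ(2229) = 2229 × (1-1/3) × (1-1/743)
= 2229 × 2/3 × 742/743 = 1484

φ(2229) = 1484


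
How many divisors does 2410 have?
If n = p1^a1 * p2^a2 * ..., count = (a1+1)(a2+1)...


2410 = 2^1 × 5^1 × 241^1
d(2410) = (1+1) × (1+1) × (1+1) = 8

8 divisors


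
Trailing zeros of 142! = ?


floor(142/5) = 28
floor(142/25) = 5
floor(142/125) = 1
Total = 34

34 trailing zeros


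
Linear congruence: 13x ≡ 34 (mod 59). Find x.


GCD(13, 59) = 1, unique solution
a^(-1) mod 59 = 50
x = 50 * 34 mod 59 = 48

x ≡ 48 (mod 59)


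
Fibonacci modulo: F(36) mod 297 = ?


F(k) mod 297 for k=1..36:
1, 1, 2, 3, 5, 8, 13, 21, 34, 55, 89, 144, 233, 80, 16, 96, 112, 208, 23, 231, 254, 188, 145, 36, 181, 217, 101, 21, 122, 143, 265, 111, 79, 190, 269, 162
F(36) mod 297 = 162


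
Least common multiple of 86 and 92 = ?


GCD(86, 92) = 2
LCM = 86*92/2 = 7912/2 = 3956

LCM = 3956


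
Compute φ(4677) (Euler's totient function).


4677 = 3 × 1559
Prime factors: 3, 1559
φ(4677) = 4677 × (1-1/3) × (1-1/1559)
= 4677 × 2/3 × 1558/1559 = 3116

φ(4677) = 3116


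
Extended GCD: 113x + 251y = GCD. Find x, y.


Tabular extended Euclidean (each row: r = 113*s + 251*t):
r=113, s=1, t=0
r=251, s=0, t=1
q=0: r=113, s=1, t=0   [113*(1) + 251*(0) = 113]
q=2: r=25, s=-2, t=1   [113*(-2) + 251*(1) = 25]
q=4: r=13, s=9, t=-4   [113*(9) + 251*(-4) = 13]
q=1: r=12, s=-11, t=5   [113*(-11) + 251*(5) = 12]
q=1: r=1, s=20, t=-9   [113*(20) + 251*(-9) = 1]
q=12: r=0, s=-251, t=113   [113*(-251) + 251*(113) = 0]
GCD = 1; from the row with r=1: x=20, y=-9
Check: 113*(20) + 251*(-9) = 2260 - 2259 = 1

GCD = 1, x = 20, y = -9


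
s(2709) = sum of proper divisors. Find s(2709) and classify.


Proper divisors: 1, 3, 7, 9, 21, 43, 63, 129, 301, 387, 903
Sum = 1 + 3 + 7 + 9 + 21 + 43 + 63 + 129 + 301 + 387 + 903 = 1867
1867 < 2709 → deficient

s(2709) = 1867 (deficient)


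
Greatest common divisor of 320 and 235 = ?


320 = 1 * 235 + 85
235 = 2 * 85 + 65
85 = 1 * 65 + 20
65 = 3 * 20 + 5
20 = 4 * 5 + 0
GCD = 5


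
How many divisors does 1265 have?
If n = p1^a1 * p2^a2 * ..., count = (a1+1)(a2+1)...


1265 = 5^1 × 11^1 × 23^1
d(1265) = (1+1) × (1+1) × (1+1) = 8

8 divisors


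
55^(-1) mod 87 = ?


Use the extended Euclidean algorithm on (87, 55); each row r = 87*s + 55*t:
r=87, s=1, t=0
r=55, s=0, t=1
q=1: r=32, s=1, t=-1   [87*(1) + 55*(-1) = 32]
q=1: r=23, s=-1, t=2   [87*(-1) + 55*(2) = 23]
q=1: r=9, s=2, t=-3   [87*(2) + 55*(-3) = 9]
q=2: r=5, s=-5, t=8   [87*(-5) + 55*(8) = 5]
q=1: r=4, s=7, t=-11   [87*(7) + 55*(-11) = 4]
q=1: r=1, s=-12, t=19   [87*(-12) + 55*(19) = 1]
q=4: r=0, s=55, t=-87   [87*(55) + 55*(-87) = 0]
GCD = 1 with t = 19, so 55*(19) ≡ 1 (mod 87)
Inverse = 19 mod 87 = 19
Check: 55 * 19 = 1045 ≡ 1 (mod 87)

55^(-1) ≡ 19 (mod 87)


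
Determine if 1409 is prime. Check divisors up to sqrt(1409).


Check divisors up to sqrt(1409) = 37.5366
No divisors found.
1409 is prime.

Yes, 1409 is prime


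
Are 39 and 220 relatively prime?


Euclidean algorithm:
220 = 5 * 39 + 25
39 = 1 * 25 + 14
25 = 1 * 14 + 11
14 = 1 * 11 + 3
11 = 3 * 3 + 2
3 = 1 * 2 + 1
2 = 2 * 1 + 0
GCD(39, 220) = 1

Yes, coprime (GCD = 1)


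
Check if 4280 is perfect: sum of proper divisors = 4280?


Proper divisors of 4280: 1, 2, 4, 5, 8, 10, 20, 40, 107, 214, 428, 535, 856, 1070, 2140
Sum = 1 + 2 + 4 + 5 + 8 + 10 + 20 + 40 + 107 + 214 + 428 + 535 + 856 + 1070 + 2140 = 5440

No, 4280 is not perfect (5440 ≠ 4280)


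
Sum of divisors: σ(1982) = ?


Divisors of 1982: 1, 2, 991, 1982
Sum = 1 + 2 + 991 + 1982 = 2976

σ(1982) = 2976


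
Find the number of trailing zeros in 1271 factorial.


floor(1271/5) = 254
floor(1271/25) = 50
floor(1271/125) = 10
floor(1271/625) = 2
Total = 316

316 trailing zeros


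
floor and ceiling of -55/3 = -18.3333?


-55/3 = -18.3333
floor = -19
ceil = -18

floor = -19, ceil = -18


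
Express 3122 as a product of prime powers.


3122 / 2 = 1561
1561 / 7 = 223
223 / 223 = 1
3122 = 2 × 7 × 223


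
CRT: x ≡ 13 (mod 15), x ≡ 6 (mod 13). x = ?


M = 15*13 = 195
M1 = M/15 = 13, M2 = M/13 = 15
M1^(-1) mod 15 = 7, M2^(-1) mod 13 = 7
x = 13*13*7 + 6*15*7 = 1813
1813 mod 195 = 58
Check: 58 mod 15 = 13 ✓, 58 mod 13 = 6 ✓

x ≡ 58 (mod 195)


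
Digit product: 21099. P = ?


2 × 1 × 0 × 9 × 9 = 0


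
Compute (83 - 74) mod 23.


83 - 74 = 9
9 mod 23 = 9


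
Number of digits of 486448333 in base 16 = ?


486448333 in base 16 = 1CFE9CCD
Number of digits = 8

8 digits (base 16)


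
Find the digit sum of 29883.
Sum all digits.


2 + 9 + 8 + 8 + 3 = 30


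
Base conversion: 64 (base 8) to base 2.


64 (base 8) = 52 (decimal)
52 (decimal) = 110100 (base 2)


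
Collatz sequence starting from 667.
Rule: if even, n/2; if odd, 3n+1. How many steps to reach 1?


667 → 2002 → 1001 → 3004 → 1502 → 751 → 2254 → 1127 → 3382 → 1691 → 5074 → 2537 → 7612 → 3806 → 1903 → 5710 → 2855 → 8566 → 4283 → 12850 → 6425 → 19276 → 9638 → 4819 → 14458 → 7229 → 21688 → 10844 → 5422 → 2711 → 8134 → 4067 → 12202 → 6101 → 18304 → 9152 → 4576 → 2288 → 1144 → 572 → 286 → 143 → 430 → 215 → 646 → 323 → 970 → 485 → 1456 → 728 → 364 → 182 → 91 → 274 → 137 → 412 → 206 → 103 → 310 → 155 → 466 → 233 → 700 → 350 → 175 → 526 → 263 → 790 → 395 → 1186 → 593 → 1780 → 890 → 445 → 1336 → 668 → 334 → 167 → 502 → 251 → 754 → 377 → 1132 → 566 → 283 → 850 → 425 → 1276 → 638 → 319 → 958 → 479 → 1438 → 719 → 2158 → 1079 → 3238 → 1619 → 4858 → 2429 → 7288 → 3644 → 1822 → 911 → 2734 → 1367 → 4102 → 2051 → 6154 → 3077 → 9232 → 4616 → 2308 → 1154 → 577 → 1732 → 866 → 433 → 1300 → 650 → 325 → 976 → 488 → 244 → 122 → 61 → 184 → 92 → 46 → 23 → 70 → 35 → 106 → 53 → 160 → 80 → 40 → 20 → 10 → 5 → 16 → 8 → 4 → 2 → 1
Total steps = 144

144 steps
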